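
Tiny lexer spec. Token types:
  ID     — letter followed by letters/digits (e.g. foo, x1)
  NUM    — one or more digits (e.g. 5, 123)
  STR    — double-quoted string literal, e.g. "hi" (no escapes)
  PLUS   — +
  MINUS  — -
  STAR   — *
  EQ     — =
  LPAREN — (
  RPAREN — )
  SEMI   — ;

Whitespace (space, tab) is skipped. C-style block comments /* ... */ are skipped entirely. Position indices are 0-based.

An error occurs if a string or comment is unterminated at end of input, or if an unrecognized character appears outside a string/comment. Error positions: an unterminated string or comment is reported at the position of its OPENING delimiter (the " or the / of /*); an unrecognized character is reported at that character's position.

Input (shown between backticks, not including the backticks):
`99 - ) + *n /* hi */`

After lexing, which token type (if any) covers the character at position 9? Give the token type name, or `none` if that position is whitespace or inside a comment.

Answer: STAR

Derivation:
pos=0: emit NUM '99' (now at pos=2)
pos=3: emit MINUS '-'
pos=5: emit RPAREN ')'
pos=7: emit PLUS '+'
pos=9: emit STAR '*'
pos=10: emit ID 'n' (now at pos=11)
pos=12: enter COMMENT mode (saw '/*')
exit COMMENT mode (now at pos=20)
DONE. 6 tokens: [NUM, MINUS, RPAREN, PLUS, STAR, ID]
Position 9: char is '*' -> STAR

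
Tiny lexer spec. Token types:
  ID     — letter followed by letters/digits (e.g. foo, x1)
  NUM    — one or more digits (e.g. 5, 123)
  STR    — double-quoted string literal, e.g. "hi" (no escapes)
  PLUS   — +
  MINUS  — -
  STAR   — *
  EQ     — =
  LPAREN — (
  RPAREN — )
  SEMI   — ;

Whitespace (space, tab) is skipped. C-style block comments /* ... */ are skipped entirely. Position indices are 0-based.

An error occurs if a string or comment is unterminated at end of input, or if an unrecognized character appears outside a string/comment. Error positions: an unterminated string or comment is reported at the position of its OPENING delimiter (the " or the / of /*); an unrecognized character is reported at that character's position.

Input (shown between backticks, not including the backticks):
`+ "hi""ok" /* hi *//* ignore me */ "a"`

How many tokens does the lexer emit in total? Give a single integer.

Answer: 4

Derivation:
pos=0: emit PLUS '+'
pos=2: enter STRING mode
pos=2: emit STR "hi" (now at pos=6)
pos=6: enter STRING mode
pos=6: emit STR "ok" (now at pos=10)
pos=11: enter COMMENT mode (saw '/*')
exit COMMENT mode (now at pos=19)
pos=19: enter COMMENT mode (saw '/*')
exit COMMENT mode (now at pos=34)
pos=35: enter STRING mode
pos=35: emit STR "a" (now at pos=38)
DONE. 4 tokens: [PLUS, STR, STR, STR]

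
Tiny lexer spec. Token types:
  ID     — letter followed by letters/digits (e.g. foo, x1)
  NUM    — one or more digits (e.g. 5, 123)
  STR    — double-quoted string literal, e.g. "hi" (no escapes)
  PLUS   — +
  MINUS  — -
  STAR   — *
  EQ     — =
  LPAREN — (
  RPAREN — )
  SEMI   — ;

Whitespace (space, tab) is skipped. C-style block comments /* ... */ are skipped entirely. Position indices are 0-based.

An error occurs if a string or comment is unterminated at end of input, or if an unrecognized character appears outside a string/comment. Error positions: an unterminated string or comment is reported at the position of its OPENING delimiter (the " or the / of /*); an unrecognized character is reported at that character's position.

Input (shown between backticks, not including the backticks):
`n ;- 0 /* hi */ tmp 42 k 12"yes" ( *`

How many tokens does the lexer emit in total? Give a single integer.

pos=0: emit ID 'n' (now at pos=1)
pos=2: emit SEMI ';'
pos=3: emit MINUS '-'
pos=5: emit NUM '0' (now at pos=6)
pos=7: enter COMMENT mode (saw '/*')
exit COMMENT mode (now at pos=15)
pos=16: emit ID 'tmp' (now at pos=19)
pos=20: emit NUM '42' (now at pos=22)
pos=23: emit ID 'k' (now at pos=24)
pos=25: emit NUM '12' (now at pos=27)
pos=27: enter STRING mode
pos=27: emit STR "yes" (now at pos=32)
pos=33: emit LPAREN '('
pos=35: emit STAR '*'
DONE. 11 tokens: [ID, SEMI, MINUS, NUM, ID, NUM, ID, NUM, STR, LPAREN, STAR]

Answer: 11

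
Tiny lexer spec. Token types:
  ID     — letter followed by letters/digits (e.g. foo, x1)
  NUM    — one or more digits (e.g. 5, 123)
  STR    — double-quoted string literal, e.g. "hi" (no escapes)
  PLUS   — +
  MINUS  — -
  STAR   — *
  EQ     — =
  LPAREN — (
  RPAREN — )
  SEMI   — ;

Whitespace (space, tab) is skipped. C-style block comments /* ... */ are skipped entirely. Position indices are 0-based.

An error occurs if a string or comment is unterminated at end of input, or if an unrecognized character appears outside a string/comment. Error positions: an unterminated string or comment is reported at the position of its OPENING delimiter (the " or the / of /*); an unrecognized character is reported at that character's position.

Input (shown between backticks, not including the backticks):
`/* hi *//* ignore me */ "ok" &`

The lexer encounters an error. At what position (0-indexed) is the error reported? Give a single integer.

pos=0: enter COMMENT mode (saw '/*')
exit COMMENT mode (now at pos=8)
pos=8: enter COMMENT mode (saw '/*')
exit COMMENT mode (now at pos=23)
pos=24: enter STRING mode
pos=24: emit STR "ok" (now at pos=28)
pos=29: ERROR — unrecognized char '&'

Answer: 29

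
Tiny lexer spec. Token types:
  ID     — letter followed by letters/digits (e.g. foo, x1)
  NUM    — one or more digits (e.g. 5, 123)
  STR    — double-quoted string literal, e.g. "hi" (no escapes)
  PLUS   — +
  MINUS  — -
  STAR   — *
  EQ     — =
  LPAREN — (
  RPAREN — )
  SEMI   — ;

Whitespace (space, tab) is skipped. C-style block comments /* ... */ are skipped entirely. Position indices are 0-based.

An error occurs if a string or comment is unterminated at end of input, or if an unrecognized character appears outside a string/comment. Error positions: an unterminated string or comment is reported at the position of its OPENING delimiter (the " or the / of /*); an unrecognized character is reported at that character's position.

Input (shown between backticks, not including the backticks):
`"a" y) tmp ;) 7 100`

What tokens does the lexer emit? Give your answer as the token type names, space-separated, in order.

Answer: STR ID RPAREN ID SEMI RPAREN NUM NUM

Derivation:
pos=0: enter STRING mode
pos=0: emit STR "a" (now at pos=3)
pos=4: emit ID 'y' (now at pos=5)
pos=5: emit RPAREN ')'
pos=7: emit ID 'tmp' (now at pos=10)
pos=11: emit SEMI ';'
pos=12: emit RPAREN ')'
pos=14: emit NUM '7' (now at pos=15)
pos=16: emit NUM '100' (now at pos=19)
DONE. 8 tokens: [STR, ID, RPAREN, ID, SEMI, RPAREN, NUM, NUM]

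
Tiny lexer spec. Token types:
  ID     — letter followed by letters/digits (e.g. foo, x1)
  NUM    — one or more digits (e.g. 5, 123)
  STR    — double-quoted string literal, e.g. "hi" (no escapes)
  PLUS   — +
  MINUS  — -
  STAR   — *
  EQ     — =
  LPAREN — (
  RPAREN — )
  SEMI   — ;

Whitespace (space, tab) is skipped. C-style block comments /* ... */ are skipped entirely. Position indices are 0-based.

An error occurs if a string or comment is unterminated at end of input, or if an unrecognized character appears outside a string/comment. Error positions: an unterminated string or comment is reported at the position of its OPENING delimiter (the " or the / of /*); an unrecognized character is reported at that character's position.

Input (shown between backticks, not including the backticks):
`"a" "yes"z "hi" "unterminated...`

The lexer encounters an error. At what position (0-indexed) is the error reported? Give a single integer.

pos=0: enter STRING mode
pos=0: emit STR "a" (now at pos=3)
pos=4: enter STRING mode
pos=4: emit STR "yes" (now at pos=9)
pos=9: emit ID 'z' (now at pos=10)
pos=11: enter STRING mode
pos=11: emit STR "hi" (now at pos=15)
pos=16: enter STRING mode
pos=16: ERROR — unterminated string

Answer: 16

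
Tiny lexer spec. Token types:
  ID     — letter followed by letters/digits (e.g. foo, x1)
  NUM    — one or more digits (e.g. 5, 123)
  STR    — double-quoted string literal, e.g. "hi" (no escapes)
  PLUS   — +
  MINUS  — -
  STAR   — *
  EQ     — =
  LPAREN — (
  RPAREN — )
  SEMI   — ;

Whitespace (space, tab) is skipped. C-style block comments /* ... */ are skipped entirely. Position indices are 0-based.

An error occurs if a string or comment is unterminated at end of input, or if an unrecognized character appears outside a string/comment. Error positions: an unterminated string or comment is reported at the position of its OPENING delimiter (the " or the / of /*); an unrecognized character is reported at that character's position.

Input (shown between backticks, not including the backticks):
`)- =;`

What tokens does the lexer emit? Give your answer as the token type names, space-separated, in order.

Answer: RPAREN MINUS EQ SEMI

Derivation:
pos=0: emit RPAREN ')'
pos=1: emit MINUS '-'
pos=3: emit EQ '='
pos=4: emit SEMI ';'
DONE. 4 tokens: [RPAREN, MINUS, EQ, SEMI]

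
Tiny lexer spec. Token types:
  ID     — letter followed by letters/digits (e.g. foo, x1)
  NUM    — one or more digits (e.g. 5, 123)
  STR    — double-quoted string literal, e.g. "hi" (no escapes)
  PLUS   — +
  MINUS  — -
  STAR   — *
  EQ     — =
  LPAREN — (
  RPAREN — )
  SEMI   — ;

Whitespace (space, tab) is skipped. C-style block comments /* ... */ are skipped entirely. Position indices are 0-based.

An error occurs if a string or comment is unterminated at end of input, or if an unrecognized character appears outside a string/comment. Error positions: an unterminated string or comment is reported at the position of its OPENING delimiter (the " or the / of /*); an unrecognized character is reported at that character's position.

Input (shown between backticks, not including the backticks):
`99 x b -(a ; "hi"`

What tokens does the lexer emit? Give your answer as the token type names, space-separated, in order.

pos=0: emit NUM '99' (now at pos=2)
pos=3: emit ID 'x' (now at pos=4)
pos=5: emit ID 'b' (now at pos=6)
pos=7: emit MINUS '-'
pos=8: emit LPAREN '('
pos=9: emit ID 'a' (now at pos=10)
pos=11: emit SEMI ';'
pos=13: enter STRING mode
pos=13: emit STR "hi" (now at pos=17)
DONE. 8 tokens: [NUM, ID, ID, MINUS, LPAREN, ID, SEMI, STR]

Answer: NUM ID ID MINUS LPAREN ID SEMI STR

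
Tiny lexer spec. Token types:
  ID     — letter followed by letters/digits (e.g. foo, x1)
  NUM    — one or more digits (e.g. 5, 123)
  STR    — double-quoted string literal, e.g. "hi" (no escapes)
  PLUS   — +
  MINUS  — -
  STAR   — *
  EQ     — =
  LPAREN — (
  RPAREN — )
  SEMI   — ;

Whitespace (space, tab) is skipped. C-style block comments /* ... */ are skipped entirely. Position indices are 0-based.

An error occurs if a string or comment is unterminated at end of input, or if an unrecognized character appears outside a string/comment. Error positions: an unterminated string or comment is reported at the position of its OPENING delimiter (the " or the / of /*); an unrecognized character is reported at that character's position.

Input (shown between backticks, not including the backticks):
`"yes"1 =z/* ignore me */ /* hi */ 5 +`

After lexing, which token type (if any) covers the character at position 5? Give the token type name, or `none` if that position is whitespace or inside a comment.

pos=0: enter STRING mode
pos=0: emit STR "yes" (now at pos=5)
pos=5: emit NUM '1' (now at pos=6)
pos=7: emit EQ '='
pos=8: emit ID 'z' (now at pos=9)
pos=9: enter COMMENT mode (saw '/*')
exit COMMENT mode (now at pos=24)
pos=25: enter COMMENT mode (saw '/*')
exit COMMENT mode (now at pos=33)
pos=34: emit NUM '5' (now at pos=35)
pos=36: emit PLUS '+'
DONE. 6 tokens: [STR, NUM, EQ, ID, NUM, PLUS]
Position 5: char is '1' -> NUM

Answer: NUM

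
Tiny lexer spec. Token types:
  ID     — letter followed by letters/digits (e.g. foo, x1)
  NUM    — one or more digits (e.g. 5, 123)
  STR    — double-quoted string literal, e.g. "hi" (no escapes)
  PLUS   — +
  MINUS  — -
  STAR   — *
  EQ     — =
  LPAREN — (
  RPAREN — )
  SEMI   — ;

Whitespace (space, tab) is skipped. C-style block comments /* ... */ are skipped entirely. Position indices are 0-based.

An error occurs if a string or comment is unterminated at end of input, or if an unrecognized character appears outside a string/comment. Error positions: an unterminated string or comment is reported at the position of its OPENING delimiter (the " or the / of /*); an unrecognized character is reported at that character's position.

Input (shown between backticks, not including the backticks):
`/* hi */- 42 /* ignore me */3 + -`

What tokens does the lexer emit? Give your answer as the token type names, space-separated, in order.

Answer: MINUS NUM NUM PLUS MINUS

Derivation:
pos=0: enter COMMENT mode (saw '/*')
exit COMMENT mode (now at pos=8)
pos=8: emit MINUS '-'
pos=10: emit NUM '42' (now at pos=12)
pos=13: enter COMMENT mode (saw '/*')
exit COMMENT mode (now at pos=28)
pos=28: emit NUM '3' (now at pos=29)
pos=30: emit PLUS '+'
pos=32: emit MINUS '-'
DONE. 5 tokens: [MINUS, NUM, NUM, PLUS, MINUS]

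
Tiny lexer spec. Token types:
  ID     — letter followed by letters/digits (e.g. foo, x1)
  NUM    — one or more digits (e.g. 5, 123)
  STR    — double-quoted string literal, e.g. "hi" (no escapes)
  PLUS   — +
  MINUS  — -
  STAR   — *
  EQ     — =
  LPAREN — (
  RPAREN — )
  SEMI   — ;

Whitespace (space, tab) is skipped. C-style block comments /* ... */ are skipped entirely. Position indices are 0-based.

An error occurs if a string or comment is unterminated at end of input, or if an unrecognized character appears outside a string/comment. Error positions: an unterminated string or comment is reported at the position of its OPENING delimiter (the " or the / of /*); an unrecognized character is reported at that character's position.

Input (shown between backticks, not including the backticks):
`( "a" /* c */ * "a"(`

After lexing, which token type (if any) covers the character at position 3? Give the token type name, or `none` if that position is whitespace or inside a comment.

pos=0: emit LPAREN '('
pos=2: enter STRING mode
pos=2: emit STR "a" (now at pos=5)
pos=6: enter COMMENT mode (saw '/*')
exit COMMENT mode (now at pos=13)
pos=14: emit STAR '*'
pos=16: enter STRING mode
pos=16: emit STR "a" (now at pos=19)
pos=19: emit LPAREN '('
DONE. 5 tokens: [LPAREN, STR, STAR, STR, LPAREN]
Position 3: char is 'a' -> STR

Answer: STR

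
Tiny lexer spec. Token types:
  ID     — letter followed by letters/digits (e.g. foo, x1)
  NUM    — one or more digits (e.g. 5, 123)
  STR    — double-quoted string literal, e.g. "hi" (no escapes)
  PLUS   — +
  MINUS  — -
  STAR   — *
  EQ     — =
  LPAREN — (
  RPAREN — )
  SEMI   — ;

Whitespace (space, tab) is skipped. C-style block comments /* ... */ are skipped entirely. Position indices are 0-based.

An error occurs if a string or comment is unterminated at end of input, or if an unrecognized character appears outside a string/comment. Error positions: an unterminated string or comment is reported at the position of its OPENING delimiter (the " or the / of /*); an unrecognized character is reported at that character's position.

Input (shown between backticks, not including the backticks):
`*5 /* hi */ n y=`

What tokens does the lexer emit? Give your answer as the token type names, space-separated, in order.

pos=0: emit STAR '*'
pos=1: emit NUM '5' (now at pos=2)
pos=3: enter COMMENT mode (saw '/*')
exit COMMENT mode (now at pos=11)
pos=12: emit ID 'n' (now at pos=13)
pos=14: emit ID 'y' (now at pos=15)
pos=15: emit EQ '='
DONE. 5 tokens: [STAR, NUM, ID, ID, EQ]

Answer: STAR NUM ID ID EQ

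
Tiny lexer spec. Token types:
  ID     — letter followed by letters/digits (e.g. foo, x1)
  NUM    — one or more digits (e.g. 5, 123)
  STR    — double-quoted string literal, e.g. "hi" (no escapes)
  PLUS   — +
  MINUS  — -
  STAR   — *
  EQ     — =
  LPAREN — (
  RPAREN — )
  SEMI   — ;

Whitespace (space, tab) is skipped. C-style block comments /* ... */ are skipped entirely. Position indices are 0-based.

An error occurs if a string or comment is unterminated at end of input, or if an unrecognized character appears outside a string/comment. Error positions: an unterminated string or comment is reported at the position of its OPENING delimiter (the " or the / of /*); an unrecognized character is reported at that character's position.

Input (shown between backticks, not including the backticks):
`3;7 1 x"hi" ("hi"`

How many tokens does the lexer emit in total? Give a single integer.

Answer: 8

Derivation:
pos=0: emit NUM '3' (now at pos=1)
pos=1: emit SEMI ';'
pos=2: emit NUM '7' (now at pos=3)
pos=4: emit NUM '1' (now at pos=5)
pos=6: emit ID 'x' (now at pos=7)
pos=7: enter STRING mode
pos=7: emit STR "hi" (now at pos=11)
pos=12: emit LPAREN '('
pos=13: enter STRING mode
pos=13: emit STR "hi" (now at pos=17)
DONE. 8 tokens: [NUM, SEMI, NUM, NUM, ID, STR, LPAREN, STR]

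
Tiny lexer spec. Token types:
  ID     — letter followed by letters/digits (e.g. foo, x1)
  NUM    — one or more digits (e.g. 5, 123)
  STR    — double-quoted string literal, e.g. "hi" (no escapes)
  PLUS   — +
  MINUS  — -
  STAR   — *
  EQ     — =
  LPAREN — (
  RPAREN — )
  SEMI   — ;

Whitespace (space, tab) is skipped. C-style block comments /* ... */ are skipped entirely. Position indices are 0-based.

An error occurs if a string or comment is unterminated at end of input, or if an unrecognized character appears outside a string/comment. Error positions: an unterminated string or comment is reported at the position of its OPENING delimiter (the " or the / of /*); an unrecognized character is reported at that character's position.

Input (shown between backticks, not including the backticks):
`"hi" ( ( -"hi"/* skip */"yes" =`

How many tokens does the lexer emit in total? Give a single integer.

pos=0: enter STRING mode
pos=0: emit STR "hi" (now at pos=4)
pos=5: emit LPAREN '('
pos=7: emit LPAREN '('
pos=9: emit MINUS '-'
pos=10: enter STRING mode
pos=10: emit STR "hi" (now at pos=14)
pos=14: enter COMMENT mode (saw '/*')
exit COMMENT mode (now at pos=24)
pos=24: enter STRING mode
pos=24: emit STR "yes" (now at pos=29)
pos=30: emit EQ '='
DONE. 7 tokens: [STR, LPAREN, LPAREN, MINUS, STR, STR, EQ]

Answer: 7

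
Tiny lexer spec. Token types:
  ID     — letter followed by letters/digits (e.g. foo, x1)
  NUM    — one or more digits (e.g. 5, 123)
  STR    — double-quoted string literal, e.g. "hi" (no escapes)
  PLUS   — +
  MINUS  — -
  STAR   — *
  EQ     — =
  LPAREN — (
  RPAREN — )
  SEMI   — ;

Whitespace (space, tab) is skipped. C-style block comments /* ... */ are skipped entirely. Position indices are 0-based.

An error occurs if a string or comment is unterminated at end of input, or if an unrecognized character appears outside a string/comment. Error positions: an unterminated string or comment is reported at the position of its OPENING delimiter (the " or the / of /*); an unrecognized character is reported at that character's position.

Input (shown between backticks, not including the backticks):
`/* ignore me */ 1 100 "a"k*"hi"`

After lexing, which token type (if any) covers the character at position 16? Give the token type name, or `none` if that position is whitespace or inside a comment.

pos=0: enter COMMENT mode (saw '/*')
exit COMMENT mode (now at pos=15)
pos=16: emit NUM '1' (now at pos=17)
pos=18: emit NUM '100' (now at pos=21)
pos=22: enter STRING mode
pos=22: emit STR "a" (now at pos=25)
pos=25: emit ID 'k' (now at pos=26)
pos=26: emit STAR '*'
pos=27: enter STRING mode
pos=27: emit STR "hi" (now at pos=31)
DONE. 6 tokens: [NUM, NUM, STR, ID, STAR, STR]
Position 16: char is '1' -> NUM

Answer: NUM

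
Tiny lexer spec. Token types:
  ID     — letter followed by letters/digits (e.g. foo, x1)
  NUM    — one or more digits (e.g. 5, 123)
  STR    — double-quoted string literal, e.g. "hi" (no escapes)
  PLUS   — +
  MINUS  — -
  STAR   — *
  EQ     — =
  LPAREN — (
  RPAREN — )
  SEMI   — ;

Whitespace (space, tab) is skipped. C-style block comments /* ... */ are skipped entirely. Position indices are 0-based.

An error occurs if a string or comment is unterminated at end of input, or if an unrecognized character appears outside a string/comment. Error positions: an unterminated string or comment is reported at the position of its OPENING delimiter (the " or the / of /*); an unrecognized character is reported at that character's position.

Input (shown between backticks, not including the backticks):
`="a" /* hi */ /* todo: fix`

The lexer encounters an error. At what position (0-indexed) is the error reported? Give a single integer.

Answer: 14

Derivation:
pos=0: emit EQ '='
pos=1: enter STRING mode
pos=1: emit STR "a" (now at pos=4)
pos=5: enter COMMENT mode (saw '/*')
exit COMMENT mode (now at pos=13)
pos=14: enter COMMENT mode (saw '/*')
pos=14: ERROR — unterminated comment (reached EOF)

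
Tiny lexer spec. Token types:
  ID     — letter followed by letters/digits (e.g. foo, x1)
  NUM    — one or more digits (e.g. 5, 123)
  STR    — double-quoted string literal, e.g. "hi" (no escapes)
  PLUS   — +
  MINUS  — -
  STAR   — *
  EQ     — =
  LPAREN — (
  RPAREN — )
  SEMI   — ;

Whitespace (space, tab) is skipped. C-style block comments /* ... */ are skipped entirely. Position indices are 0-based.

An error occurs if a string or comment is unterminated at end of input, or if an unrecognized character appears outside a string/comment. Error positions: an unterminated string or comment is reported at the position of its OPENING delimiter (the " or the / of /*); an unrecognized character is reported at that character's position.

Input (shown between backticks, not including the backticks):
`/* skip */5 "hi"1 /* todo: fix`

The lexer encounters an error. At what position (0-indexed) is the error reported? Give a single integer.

pos=0: enter COMMENT mode (saw '/*')
exit COMMENT mode (now at pos=10)
pos=10: emit NUM '5' (now at pos=11)
pos=12: enter STRING mode
pos=12: emit STR "hi" (now at pos=16)
pos=16: emit NUM '1' (now at pos=17)
pos=18: enter COMMENT mode (saw '/*')
pos=18: ERROR — unterminated comment (reached EOF)

Answer: 18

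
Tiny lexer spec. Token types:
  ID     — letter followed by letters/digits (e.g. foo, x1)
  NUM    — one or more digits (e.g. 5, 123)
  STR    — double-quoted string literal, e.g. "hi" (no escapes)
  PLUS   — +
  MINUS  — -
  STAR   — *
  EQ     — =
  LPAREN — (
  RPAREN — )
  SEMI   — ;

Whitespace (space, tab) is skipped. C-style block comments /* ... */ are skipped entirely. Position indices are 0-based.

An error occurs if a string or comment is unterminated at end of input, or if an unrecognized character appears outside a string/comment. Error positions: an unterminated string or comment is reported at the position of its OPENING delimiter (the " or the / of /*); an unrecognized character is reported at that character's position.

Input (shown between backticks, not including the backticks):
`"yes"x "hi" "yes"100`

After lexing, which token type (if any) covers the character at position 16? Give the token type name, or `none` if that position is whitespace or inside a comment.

pos=0: enter STRING mode
pos=0: emit STR "yes" (now at pos=5)
pos=5: emit ID 'x' (now at pos=6)
pos=7: enter STRING mode
pos=7: emit STR "hi" (now at pos=11)
pos=12: enter STRING mode
pos=12: emit STR "yes" (now at pos=17)
pos=17: emit NUM '100' (now at pos=20)
DONE. 5 tokens: [STR, ID, STR, STR, NUM]
Position 16: char is '"' -> STR

Answer: STR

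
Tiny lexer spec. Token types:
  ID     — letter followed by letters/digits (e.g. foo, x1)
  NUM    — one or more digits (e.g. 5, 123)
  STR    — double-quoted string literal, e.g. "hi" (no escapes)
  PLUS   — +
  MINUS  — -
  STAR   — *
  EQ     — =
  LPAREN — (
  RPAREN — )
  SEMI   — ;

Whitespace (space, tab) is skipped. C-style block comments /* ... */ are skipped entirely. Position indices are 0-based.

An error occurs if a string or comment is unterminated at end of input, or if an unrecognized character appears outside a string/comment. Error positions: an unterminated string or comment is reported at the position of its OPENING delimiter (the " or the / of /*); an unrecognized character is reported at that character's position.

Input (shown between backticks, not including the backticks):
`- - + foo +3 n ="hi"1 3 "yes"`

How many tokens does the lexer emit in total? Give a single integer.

Answer: 12

Derivation:
pos=0: emit MINUS '-'
pos=2: emit MINUS '-'
pos=4: emit PLUS '+'
pos=6: emit ID 'foo' (now at pos=9)
pos=10: emit PLUS '+'
pos=11: emit NUM '3' (now at pos=12)
pos=13: emit ID 'n' (now at pos=14)
pos=15: emit EQ '='
pos=16: enter STRING mode
pos=16: emit STR "hi" (now at pos=20)
pos=20: emit NUM '1' (now at pos=21)
pos=22: emit NUM '3' (now at pos=23)
pos=24: enter STRING mode
pos=24: emit STR "yes" (now at pos=29)
DONE. 12 tokens: [MINUS, MINUS, PLUS, ID, PLUS, NUM, ID, EQ, STR, NUM, NUM, STR]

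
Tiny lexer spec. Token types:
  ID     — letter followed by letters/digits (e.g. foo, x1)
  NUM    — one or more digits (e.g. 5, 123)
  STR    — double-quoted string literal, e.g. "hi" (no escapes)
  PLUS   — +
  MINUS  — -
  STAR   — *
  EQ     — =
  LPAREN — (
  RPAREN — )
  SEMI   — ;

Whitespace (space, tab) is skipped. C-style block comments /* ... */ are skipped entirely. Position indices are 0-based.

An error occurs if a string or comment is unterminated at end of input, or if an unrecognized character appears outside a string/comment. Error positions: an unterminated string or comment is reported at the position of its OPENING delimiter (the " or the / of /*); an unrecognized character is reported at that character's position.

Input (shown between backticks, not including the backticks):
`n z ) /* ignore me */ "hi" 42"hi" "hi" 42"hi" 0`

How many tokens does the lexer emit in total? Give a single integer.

pos=0: emit ID 'n' (now at pos=1)
pos=2: emit ID 'z' (now at pos=3)
pos=4: emit RPAREN ')'
pos=6: enter COMMENT mode (saw '/*')
exit COMMENT mode (now at pos=21)
pos=22: enter STRING mode
pos=22: emit STR "hi" (now at pos=26)
pos=27: emit NUM '42' (now at pos=29)
pos=29: enter STRING mode
pos=29: emit STR "hi" (now at pos=33)
pos=34: enter STRING mode
pos=34: emit STR "hi" (now at pos=38)
pos=39: emit NUM '42' (now at pos=41)
pos=41: enter STRING mode
pos=41: emit STR "hi" (now at pos=45)
pos=46: emit NUM '0' (now at pos=47)
DONE. 10 tokens: [ID, ID, RPAREN, STR, NUM, STR, STR, NUM, STR, NUM]

Answer: 10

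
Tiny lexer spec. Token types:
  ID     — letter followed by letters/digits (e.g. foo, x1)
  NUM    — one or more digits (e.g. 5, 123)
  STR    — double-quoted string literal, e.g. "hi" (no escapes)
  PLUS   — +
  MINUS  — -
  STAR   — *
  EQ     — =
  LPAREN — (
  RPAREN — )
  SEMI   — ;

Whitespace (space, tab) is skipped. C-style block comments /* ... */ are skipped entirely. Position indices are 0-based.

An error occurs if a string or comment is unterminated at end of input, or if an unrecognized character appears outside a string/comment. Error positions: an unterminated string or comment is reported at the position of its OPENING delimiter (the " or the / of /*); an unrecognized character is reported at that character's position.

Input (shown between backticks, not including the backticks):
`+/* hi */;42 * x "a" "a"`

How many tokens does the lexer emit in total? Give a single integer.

Answer: 7

Derivation:
pos=0: emit PLUS '+'
pos=1: enter COMMENT mode (saw '/*')
exit COMMENT mode (now at pos=9)
pos=9: emit SEMI ';'
pos=10: emit NUM '42' (now at pos=12)
pos=13: emit STAR '*'
pos=15: emit ID 'x' (now at pos=16)
pos=17: enter STRING mode
pos=17: emit STR "a" (now at pos=20)
pos=21: enter STRING mode
pos=21: emit STR "a" (now at pos=24)
DONE. 7 tokens: [PLUS, SEMI, NUM, STAR, ID, STR, STR]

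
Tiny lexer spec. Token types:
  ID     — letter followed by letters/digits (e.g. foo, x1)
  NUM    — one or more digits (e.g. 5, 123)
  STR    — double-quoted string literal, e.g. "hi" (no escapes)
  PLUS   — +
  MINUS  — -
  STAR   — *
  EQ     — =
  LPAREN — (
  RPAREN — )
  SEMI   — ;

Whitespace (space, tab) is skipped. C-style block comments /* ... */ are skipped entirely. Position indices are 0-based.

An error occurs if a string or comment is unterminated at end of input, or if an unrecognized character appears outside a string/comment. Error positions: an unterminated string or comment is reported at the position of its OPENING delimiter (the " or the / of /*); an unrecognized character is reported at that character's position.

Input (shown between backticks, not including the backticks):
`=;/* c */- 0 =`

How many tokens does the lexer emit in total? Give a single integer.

Answer: 5

Derivation:
pos=0: emit EQ '='
pos=1: emit SEMI ';'
pos=2: enter COMMENT mode (saw '/*')
exit COMMENT mode (now at pos=9)
pos=9: emit MINUS '-'
pos=11: emit NUM '0' (now at pos=12)
pos=13: emit EQ '='
DONE. 5 tokens: [EQ, SEMI, MINUS, NUM, EQ]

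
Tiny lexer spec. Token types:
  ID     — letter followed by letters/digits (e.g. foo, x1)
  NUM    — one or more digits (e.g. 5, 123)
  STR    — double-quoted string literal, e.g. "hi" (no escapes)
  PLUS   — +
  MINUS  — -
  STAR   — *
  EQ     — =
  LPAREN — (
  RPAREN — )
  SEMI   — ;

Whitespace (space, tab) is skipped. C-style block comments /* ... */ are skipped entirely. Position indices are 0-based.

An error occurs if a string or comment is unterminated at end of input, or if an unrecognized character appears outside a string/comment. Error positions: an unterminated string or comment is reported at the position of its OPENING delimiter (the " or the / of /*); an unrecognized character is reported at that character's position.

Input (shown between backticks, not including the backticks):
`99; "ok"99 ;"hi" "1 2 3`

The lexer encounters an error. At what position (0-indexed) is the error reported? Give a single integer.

Answer: 17

Derivation:
pos=0: emit NUM '99' (now at pos=2)
pos=2: emit SEMI ';'
pos=4: enter STRING mode
pos=4: emit STR "ok" (now at pos=8)
pos=8: emit NUM '99' (now at pos=10)
pos=11: emit SEMI ';'
pos=12: enter STRING mode
pos=12: emit STR "hi" (now at pos=16)
pos=17: enter STRING mode
pos=17: ERROR — unterminated string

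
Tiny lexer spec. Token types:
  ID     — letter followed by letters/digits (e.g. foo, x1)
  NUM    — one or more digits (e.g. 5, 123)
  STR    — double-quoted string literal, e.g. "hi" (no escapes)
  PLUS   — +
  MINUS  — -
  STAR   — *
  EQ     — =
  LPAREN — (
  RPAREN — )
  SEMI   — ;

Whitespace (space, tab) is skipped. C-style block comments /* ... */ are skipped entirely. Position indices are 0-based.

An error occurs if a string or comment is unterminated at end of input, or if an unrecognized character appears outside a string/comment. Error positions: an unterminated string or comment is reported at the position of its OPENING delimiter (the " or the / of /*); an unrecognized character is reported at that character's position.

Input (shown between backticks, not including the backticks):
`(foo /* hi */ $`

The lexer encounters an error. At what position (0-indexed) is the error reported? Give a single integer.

Answer: 14

Derivation:
pos=0: emit LPAREN '('
pos=1: emit ID 'foo' (now at pos=4)
pos=5: enter COMMENT mode (saw '/*')
exit COMMENT mode (now at pos=13)
pos=14: ERROR — unrecognized char '$'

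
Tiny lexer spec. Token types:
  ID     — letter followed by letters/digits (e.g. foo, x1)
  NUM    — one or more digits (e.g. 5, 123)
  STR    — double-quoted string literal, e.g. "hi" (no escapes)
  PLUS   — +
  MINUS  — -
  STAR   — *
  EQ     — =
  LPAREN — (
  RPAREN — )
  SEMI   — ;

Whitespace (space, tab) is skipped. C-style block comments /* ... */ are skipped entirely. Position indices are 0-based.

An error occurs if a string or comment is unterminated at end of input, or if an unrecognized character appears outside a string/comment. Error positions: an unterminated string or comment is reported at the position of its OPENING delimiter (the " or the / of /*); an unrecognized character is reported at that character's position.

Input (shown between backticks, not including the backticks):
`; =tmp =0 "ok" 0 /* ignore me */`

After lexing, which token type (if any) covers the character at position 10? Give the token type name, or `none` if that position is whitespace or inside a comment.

Answer: STR

Derivation:
pos=0: emit SEMI ';'
pos=2: emit EQ '='
pos=3: emit ID 'tmp' (now at pos=6)
pos=7: emit EQ '='
pos=8: emit NUM '0' (now at pos=9)
pos=10: enter STRING mode
pos=10: emit STR "ok" (now at pos=14)
pos=15: emit NUM '0' (now at pos=16)
pos=17: enter COMMENT mode (saw '/*')
exit COMMENT mode (now at pos=32)
DONE. 7 tokens: [SEMI, EQ, ID, EQ, NUM, STR, NUM]
Position 10: char is '"' -> STR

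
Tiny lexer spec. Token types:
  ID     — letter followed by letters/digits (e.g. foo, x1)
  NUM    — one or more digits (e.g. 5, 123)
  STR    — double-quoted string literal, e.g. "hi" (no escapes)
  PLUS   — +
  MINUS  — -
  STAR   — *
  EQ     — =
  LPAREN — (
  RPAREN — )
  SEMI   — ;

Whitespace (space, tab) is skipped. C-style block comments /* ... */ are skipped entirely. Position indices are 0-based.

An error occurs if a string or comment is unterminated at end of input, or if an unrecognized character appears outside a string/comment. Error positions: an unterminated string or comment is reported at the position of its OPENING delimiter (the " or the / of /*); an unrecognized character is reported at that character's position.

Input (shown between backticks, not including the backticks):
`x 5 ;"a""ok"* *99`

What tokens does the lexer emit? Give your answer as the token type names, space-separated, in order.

pos=0: emit ID 'x' (now at pos=1)
pos=2: emit NUM '5' (now at pos=3)
pos=4: emit SEMI ';'
pos=5: enter STRING mode
pos=5: emit STR "a" (now at pos=8)
pos=8: enter STRING mode
pos=8: emit STR "ok" (now at pos=12)
pos=12: emit STAR '*'
pos=14: emit STAR '*'
pos=15: emit NUM '99' (now at pos=17)
DONE. 8 tokens: [ID, NUM, SEMI, STR, STR, STAR, STAR, NUM]

Answer: ID NUM SEMI STR STR STAR STAR NUM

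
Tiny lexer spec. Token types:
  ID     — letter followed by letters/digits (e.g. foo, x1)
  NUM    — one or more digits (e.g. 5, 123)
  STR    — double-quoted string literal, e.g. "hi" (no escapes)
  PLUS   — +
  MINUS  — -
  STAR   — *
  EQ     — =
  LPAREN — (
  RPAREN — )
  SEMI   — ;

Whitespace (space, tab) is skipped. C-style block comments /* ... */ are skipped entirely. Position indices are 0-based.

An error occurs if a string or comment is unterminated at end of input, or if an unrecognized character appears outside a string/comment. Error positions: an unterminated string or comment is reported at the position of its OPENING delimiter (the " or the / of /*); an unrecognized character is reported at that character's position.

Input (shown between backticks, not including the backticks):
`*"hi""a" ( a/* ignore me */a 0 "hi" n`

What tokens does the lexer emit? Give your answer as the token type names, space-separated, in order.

Answer: STAR STR STR LPAREN ID ID NUM STR ID

Derivation:
pos=0: emit STAR '*'
pos=1: enter STRING mode
pos=1: emit STR "hi" (now at pos=5)
pos=5: enter STRING mode
pos=5: emit STR "a" (now at pos=8)
pos=9: emit LPAREN '('
pos=11: emit ID 'a' (now at pos=12)
pos=12: enter COMMENT mode (saw '/*')
exit COMMENT mode (now at pos=27)
pos=27: emit ID 'a' (now at pos=28)
pos=29: emit NUM '0' (now at pos=30)
pos=31: enter STRING mode
pos=31: emit STR "hi" (now at pos=35)
pos=36: emit ID 'n' (now at pos=37)
DONE. 9 tokens: [STAR, STR, STR, LPAREN, ID, ID, NUM, STR, ID]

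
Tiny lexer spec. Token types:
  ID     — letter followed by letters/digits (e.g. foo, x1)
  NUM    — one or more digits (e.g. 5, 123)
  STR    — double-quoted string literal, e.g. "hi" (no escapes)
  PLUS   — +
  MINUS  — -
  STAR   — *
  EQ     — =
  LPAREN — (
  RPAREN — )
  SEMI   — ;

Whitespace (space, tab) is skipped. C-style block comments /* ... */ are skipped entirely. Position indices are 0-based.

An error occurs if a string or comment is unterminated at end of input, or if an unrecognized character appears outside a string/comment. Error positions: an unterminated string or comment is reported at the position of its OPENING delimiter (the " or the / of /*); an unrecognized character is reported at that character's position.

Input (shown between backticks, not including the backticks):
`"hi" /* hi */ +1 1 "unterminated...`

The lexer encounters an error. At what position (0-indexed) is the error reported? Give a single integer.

pos=0: enter STRING mode
pos=0: emit STR "hi" (now at pos=4)
pos=5: enter COMMENT mode (saw '/*')
exit COMMENT mode (now at pos=13)
pos=14: emit PLUS '+'
pos=15: emit NUM '1' (now at pos=16)
pos=17: emit NUM '1' (now at pos=18)
pos=19: enter STRING mode
pos=19: ERROR — unterminated string

Answer: 19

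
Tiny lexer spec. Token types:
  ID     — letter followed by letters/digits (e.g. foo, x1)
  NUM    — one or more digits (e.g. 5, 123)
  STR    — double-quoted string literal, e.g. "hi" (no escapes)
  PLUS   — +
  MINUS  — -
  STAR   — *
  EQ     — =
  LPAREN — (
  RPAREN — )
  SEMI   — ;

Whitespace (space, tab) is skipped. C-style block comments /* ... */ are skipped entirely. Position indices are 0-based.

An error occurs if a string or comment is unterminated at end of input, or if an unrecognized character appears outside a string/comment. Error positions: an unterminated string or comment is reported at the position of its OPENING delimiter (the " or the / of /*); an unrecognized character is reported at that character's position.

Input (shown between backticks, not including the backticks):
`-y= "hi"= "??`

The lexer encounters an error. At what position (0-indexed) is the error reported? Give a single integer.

Answer: 10

Derivation:
pos=0: emit MINUS '-'
pos=1: emit ID 'y' (now at pos=2)
pos=2: emit EQ '='
pos=4: enter STRING mode
pos=4: emit STR "hi" (now at pos=8)
pos=8: emit EQ '='
pos=10: enter STRING mode
pos=10: ERROR — unterminated string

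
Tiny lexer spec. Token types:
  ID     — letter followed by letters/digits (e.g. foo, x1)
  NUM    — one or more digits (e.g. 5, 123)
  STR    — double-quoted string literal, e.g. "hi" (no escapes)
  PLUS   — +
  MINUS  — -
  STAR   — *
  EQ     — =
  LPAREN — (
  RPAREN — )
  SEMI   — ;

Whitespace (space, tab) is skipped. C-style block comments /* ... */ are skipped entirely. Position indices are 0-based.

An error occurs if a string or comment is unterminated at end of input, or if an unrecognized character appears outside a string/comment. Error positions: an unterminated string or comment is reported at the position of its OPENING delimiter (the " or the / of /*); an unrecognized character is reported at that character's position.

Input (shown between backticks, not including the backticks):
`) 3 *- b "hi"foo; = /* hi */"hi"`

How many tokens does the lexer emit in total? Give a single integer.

Answer: 10

Derivation:
pos=0: emit RPAREN ')'
pos=2: emit NUM '3' (now at pos=3)
pos=4: emit STAR '*'
pos=5: emit MINUS '-'
pos=7: emit ID 'b' (now at pos=8)
pos=9: enter STRING mode
pos=9: emit STR "hi" (now at pos=13)
pos=13: emit ID 'foo' (now at pos=16)
pos=16: emit SEMI ';'
pos=18: emit EQ '='
pos=20: enter COMMENT mode (saw '/*')
exit COMMENT mode (now at pos=28)
pos=28: enter STRING mode
pos=28: emit STR "hi" (now at pos=32)
DONE. 10 tokens: [RPAREN, NUM, STAR, MINUS, ID, STR, ID, SEMI, EQ, STR]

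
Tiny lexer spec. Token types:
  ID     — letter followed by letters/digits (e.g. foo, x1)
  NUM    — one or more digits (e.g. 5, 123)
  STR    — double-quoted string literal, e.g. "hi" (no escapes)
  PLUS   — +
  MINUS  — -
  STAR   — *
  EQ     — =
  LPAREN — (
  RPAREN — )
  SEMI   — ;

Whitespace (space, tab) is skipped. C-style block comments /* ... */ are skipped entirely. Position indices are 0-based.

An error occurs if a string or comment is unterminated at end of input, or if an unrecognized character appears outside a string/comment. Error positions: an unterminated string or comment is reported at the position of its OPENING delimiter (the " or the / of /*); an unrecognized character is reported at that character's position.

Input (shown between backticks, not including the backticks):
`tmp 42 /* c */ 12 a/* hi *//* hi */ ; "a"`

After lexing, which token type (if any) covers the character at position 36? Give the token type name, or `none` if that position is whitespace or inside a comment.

Answer: SEMI

Derivation:
pos=0: emit ID 'tmp' (now at pos=3)
pos=4: emit NUM '42' (now at pos=6)
pos=7: enter COMMENT mode (saw '/*')
exit COMMENT mode (now at pos=14)
pos=15: emit NUM '12' (now at pos=17)
pos=18: emit ID 'a' (now at pos=19)
pos=19: enter COMMENT mode (saw '/*')
exit COMMENT mode (now at pos=27)
pos=27: enter COMMENT mode (saw '/*')
exit COMMENT mode (now at pos=35)
pos=36: emit SEMI ';'
pos=38: enter STRING mode
pos=38: emit STR "a" (now at pos=41)
DONE. 6 tokens: [ID, NUM, NUM, ID, SEMI, STR]
Position 36: char is ';' -> SEMI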